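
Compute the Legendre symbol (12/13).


p = 13 is prime, so compute (12/13) with the reciprocity algorithm (Jacobi-symbol steps: pull out 2s via (2/n), flip via reciprocity, reduce):
  pull out 2: (2/13) = -1  (since 13 mod 8 = 5)
  pull out 2: (2/13) = -1  (since 13 mod 8 = 5)
  reciprocity: (3/13) -> +(13/3)
  reduce: (1/3)
  (1/3) = 1
Product of signs = 1
(12/13) = 1

1


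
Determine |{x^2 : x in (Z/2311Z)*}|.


For prime p, the number of non-zero quadratic residues is (p-1)/2.
= (2311-1)/2
= 1155

1155


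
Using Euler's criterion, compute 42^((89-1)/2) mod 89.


p = 89 is prime and the exponent is (p-1)/2 = 44, so by Euler's criterion 42^44 = (42/89) = +1 or -1 mod 89.
Compute by square-and-multiply:
  44 = 32 + 8 + 4 (binary 101100)
  Repeated squaring mod 89: 42^1 = 42, 42^2 = 73, 42^4 = 78, 42^8 = 32, 42^16 = 45, 42^32 = 67
  42^44 = 42^32 * 42^8 * 42^4 = 67 * 32 * 78 mod 89
    67 * 32 = 2144 = 8 mod 89
    8 * 78 = 624 = 1 mod 89
  42^44 = 1 mod 89
Result 1: 42 is a quadratic residue mod 89.
42^44 mod 89 = 1

1


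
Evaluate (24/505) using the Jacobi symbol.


Compute (24/505) via quadratic reciprocity:
  pull out 2: (2/505) = +1  (since 505 mod 8 = 1)
  pull out 2: (2/505) = +1  (since 505 mod 8 = 1)
  pull out 2: (2/505) = +1  (since 505 mod 8 = 1)
  reciprocity: (3/505) -> +(505/3)
  reduce: (1/3)
  (1/3) = 1
Product of signs = 1

1


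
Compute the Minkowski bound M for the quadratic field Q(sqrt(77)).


d = 77, d mod 4 = 1, so disc(K) = d = 77; |disc(K)| = 77
Real quadratic field, so n = 2, s = r2 = 0, r1 = 2
M = (n!/n^n) * (4/pi)^s * sqrt(|disc(K)|) = (2!/2^2) * (4/pi)^0 * sqrt(77)
= 0.5 * 1.000000 * 8.774964
= 4.3875

4.3875


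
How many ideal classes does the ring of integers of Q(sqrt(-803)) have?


K = Q(sqrt(-803)). d mod 4 = 1, so D = disc(K) = d = -803
h(K) equals the number of primitive reduced positive-definite forms (a, b, c) = a*x^2 + b*x*y + c*y^2 with b^2 - 4ac = D,
where reduced means |b| <= a <= c, with b >= 0 whenever |b| = a or a = c, and primitive means gcd(a, b, c) = 1.
Reduced forces 3a^2 <= |D| = 803, so 1 <= a <= 16; b must have the parity of D, and c = (b^2 - D)/(4a) must be an integer >= a.
Enumerate a = 1..16, b in [-a, a]:
  a=1: (1, 1, 201)  [1]
  a=2: none
  a=3: (3, -1, 67), (3, 1, 67)  [2]
  a=4..6: none
  a=7: (7, -3, 29), (7, 3, 29)  [2]
  a=8: none
  a=9: (9, -5, 23), (9, 5, 23)  [2]
  a=10: none
  a=11: (11, 11, 21)  [1]
  a=12: none
  a=13: (13, -9, 17), (13, 9, 17)  [2]
  a=14..16: none
Total reduced forms: 1 + 2 + 2 + 2 + 1 + 2 = 10
h = 10

10


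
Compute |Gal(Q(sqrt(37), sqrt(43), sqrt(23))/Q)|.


The 3 square roots of distinct primes are multiplicatively independent over Q,
so [K:Q] = 2^3 and Gal(K/Q) is isomorphic to (Z/2Z)^3.
|Gal| = 2^3 = 8

8


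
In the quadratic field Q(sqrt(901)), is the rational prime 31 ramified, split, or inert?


K = Q(sqrt(901)). Since d mod 4 = 1, disc(K) = 901.
Check p | disc: 901 mod 31 = 2.
p does not divide disc. Compute Legendre symbol (d/p):
2^((31-1)/2) mod 31 = 1
(d/p) = 1, so p splits: (p) = P*P' with e=1, f=1, g=2.
Therefore p is split.

split


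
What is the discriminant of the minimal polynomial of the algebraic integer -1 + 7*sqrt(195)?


The element -1 + 7*sqrt(195) has minimal polynomial:
x^2 + 2*x - 9554
Discriminant = (2)^2 - 4*(-9554)
= 4 + 38216
= 38220

38220


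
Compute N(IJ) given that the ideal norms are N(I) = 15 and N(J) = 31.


N(IJ) = N(I) * N(J)
= 15 * 31
= 465

465


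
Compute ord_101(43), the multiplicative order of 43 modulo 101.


We want ord_101(43), the smallest k >= 1 with 43^k = 1 mod 101.
n = 101 = 101, phi(101) = 100; the order divides phi(n).
Divisors of 100: 1, 2, 4, 5, 10, 20, 25, 50, 100
Repeated squaring mod 101: 43^1 = 43, 43^2 = 31, 43^4 = 52, 43^8 = 78, 43^16 = 24, 43^32 = 71, 43^64 = 92
Test divisors in increasing order:
  k=1: 43^1 = 43 mod 101
  k=2: 43^2 = 31 mod 101
  k=4: 43^4 = 52 mod 101
  k=5: 43^5 = 52 * 43 = 14 mod 101
  k=10: 43^10 = 78 * 31 = 95 mod 101
  k=20: 43^20 = 24 * 52 = 36 mod 101
  k=25: 43^25 = 24 * 78 * 43 = 100 mod 101
  k=50: 43^50 = 71 * 24 * 31 = 1 mod 101  <- first divisor giving 1
Order = 50

50


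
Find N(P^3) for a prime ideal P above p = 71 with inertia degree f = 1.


N(P^a) = p^(a*f)
= 71^(3*1)
= 71^3
= 357911

357911


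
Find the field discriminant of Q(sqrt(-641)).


For K = Q(sqrt(d)) with d squarefree: disc(K) = d if d = 1 mod 4, and disc(K) = 4d if d = 2 or 3 mod 4.
Here d = -641, and d mod 4 = 3.
d = 3 mod 4, not 1 (O_K = Z[sqrt(d)]), so disc(K) = 4d = 4 * (-641) = -2564

-2564


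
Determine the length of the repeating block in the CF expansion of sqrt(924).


Run the CF algorithm for sqrt(924).
a_0 = floor(sqrt(924)) = 30; set m_0=0, q_0=1.
Recurrence: m' = q*a - m,  q' = (d - m'^2)/q,  a' = floor((a_0 + m')/q').
  step 1: m=30, q=24, a=2
  step 2: m=18, q=25, a=1
  step 3: m=7, q=35, a=1
  step 4: m=28, q=4, a=14
  step 5: m=28, q=35, a=1
  step 6: m=7, q=25, a=1
  step 7: m=18, q=24, a=2
  step 8: m=30, q=1, a=60
a_8 = 2*a_0 = 60, so the period closes here.
sqrt(924) = [30; 2, 1, 1, 14, 1, 1, 2, 60]
Period length = 8

8


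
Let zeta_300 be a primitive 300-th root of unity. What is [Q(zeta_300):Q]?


The degree equals Euler's totient phi(300).
300 = 2^2 * 3 * 5^2
phi(300) = 80

80


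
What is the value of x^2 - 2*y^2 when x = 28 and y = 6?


x^2 - d*y^2
= 28^2 - 2*6^2
= 784 - 72
= 712

712


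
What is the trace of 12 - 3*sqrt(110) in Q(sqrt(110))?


Tr(a + b*sqrt(d)) = (a + b*sqrt(d)) + (a - b*sqrt(d)) = 2a
= 2 * (12)
= 24

24


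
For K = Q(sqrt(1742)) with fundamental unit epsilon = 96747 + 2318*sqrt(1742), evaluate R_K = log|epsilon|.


epsilon = 96747 + 2318*sqrt(1742)
= 193494.0000
R = ln(193494.0000)
= 12.1730

12.1730


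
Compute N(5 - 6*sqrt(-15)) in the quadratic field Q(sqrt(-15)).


N(a + b*sqrt(d)) = a^2 - d*b^2
= (5)^2 - (-15)*(-6)^2
= 25 + 540
= 565

565


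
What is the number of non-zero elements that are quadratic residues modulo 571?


For prime p, the number of non-zero quadratic residues is (p-1)/2.
= (571-1)/2
= 285

285


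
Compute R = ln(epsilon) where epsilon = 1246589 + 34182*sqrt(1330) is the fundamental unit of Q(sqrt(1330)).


epsilon = 1246589 + 34182*sqrt(1330)
= 2.4932e+06
R = ln(2.4932e+06)
= 14.7291

14.7291


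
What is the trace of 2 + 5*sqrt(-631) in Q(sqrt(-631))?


Tr(a + b*sqrt(d)) = (a + b*sqrt(d)) + (a - b*sqrt(d)) = 2a
= 2 * (2)
= 4

4


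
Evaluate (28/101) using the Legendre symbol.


p = 101 is prime, so compute (28/101) with the reciprocity algorithm (Jacobi-symbol steps: pull out 2s via (2/n), flip via reciprocity, reduce):
  pull out 2: (2/101) = -1  (since 101 mod 8 = 5)
  pull out 2: (2/101) = -1  (since 101 mod 8 = 5)
  reciprocity: (7/101) -> +(101/7)
  reduce: (3/7)
  reciprocity: (3/7) -> -(7/3)
  reduce: (1/3)
  (1/3) = 1
Product of signs = -1
(28/101) = -1

-1


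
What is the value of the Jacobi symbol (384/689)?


Compute (384/689) via quadratic reciprocity:
  pull out 2: (2/689) = +1  (since 689 mod 8 = 1)
  pull out 2: (2/689) = +1  (since 689 mod 8 = 1)
  pull out 2: (2/689) = +1  (since 689 mod 8 = 1)
  pull out 2: (2/689) = +1  (since 689 mod 8 = 1)
  pull out 2: (2/689) = +1  (since 689 mod 8 = 1)
  pull out 2: (2/689) = +1  (since 689 mod 8 = 1)
  pull out 2: (2/689) = +1  (since 689 mod 8 = 1)
  reciprocity: (3/689) -> +(689/3)
  reduce: (2/3)
  pull out 2: (2/3) = -1  (since 3 mod 8 = 3)
  (1/3) = 1
Product of signs = -1

-1


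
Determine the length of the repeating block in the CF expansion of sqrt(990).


Run the CF algorithm for sqrt(990).
a_0 = floor(sqrt(990)) = 31; set m_0=0, q_0=1.
Recurrence: m' = q*a - m,  q' = (d - m'^2)/q,  a' = floor((a_0 + m')/q').
  step 1: m=31, q=29, a=2
  step 2: m=27, q=9, a=6
  step 3: m=27, q=29, a=2
  step 4: m=31, q=1, a=62
a_4 = 2*a_0 = 62, so the period closes here.
sqrt(990) = [31; 2, 6, 2, 62]
Period length = 4

4


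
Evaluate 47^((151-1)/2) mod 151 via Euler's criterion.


p = 151 is prime and the exponent is (p-1)/2 = 75, so by Euler's criterion 47^75 = (47/151) = +1 or -1 mod 151.
Compute by square-and-multiply:
  75 = 64 + 8 + 2 + 1 (binary 1001011)
  Repeated squaring mod 151: 47^1 = 47, 47^2 = 95, 47^4 = 116, 47^8 = 17, 47^16 = 138, 47^32 = 18, 47^64 = 22
  47^75 = 47^64 * 47^8 * 47^2 * 47^1 = 22 * 17 * 95 * 47 mod 151
    22 * 17 = 374 = 72 mod 151
    72 * 95 = 6840 = 45 mod 151
    45 * 47 = 2115 = 1 mod 151
  47^75 = 1 mod 151
Result 1: 47 is a quadratic residue mod 151.
47^75 mod 151 = 1

1


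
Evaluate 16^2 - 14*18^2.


x^2 - d*y^2
= 16^2 - 14*18^2
= 256 - 4536
= -4280

-4280


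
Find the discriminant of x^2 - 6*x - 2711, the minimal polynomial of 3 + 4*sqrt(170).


The element 3 + 4*sqrt(170) has minimal polynomial:
x^2 - 6*x - 2711
Discriminant = (-6)^2 - 4*(-2711)
= 36 + 10844
= 10880

10880


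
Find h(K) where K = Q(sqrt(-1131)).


K = Q(sqrt(-1131)). d mod 4 = 1, so D = disc(K) = d = -1131
h(K) equals the number of primitive reduced positive-definite forms (a, b, c) = a*x^2 + b*x*y + c*y^2 with b^2 - 4ac = D,
where reduced means |b| <= a <= c, with b >= 0 whenever |b| = a or a = c, and primitive means gcd(a, b, c) = 1.
Reduced forces 3a^2 <= |D| = 1131, so 1 <= a <= 19; b must have the parity of D, and c = (b^2 - D)/(4a) must be an integer >= a.
Enumerate a = 1..19, b in [-a, a]:
  a=1: (1, 1, 283)  [1]
  a=2: none
  a=3: (3, 3, 95)  [1]
  a=4: none
  a=5: (5, -3, 57), (5, 3, 57)  [2]
  a=6..12: none
  a=13: (13, 13, 25)  [1]
  a=14: none
  a=15: (15, -3, 19), (15, 3, 19)  [2]
  a=16: none
  a=17: (17, 5, 17)  [1]
  a=18..19: none
Total reduced forms: 1 + 1 + 2 + 1 + 2 + 1 = 8
h = 8

8


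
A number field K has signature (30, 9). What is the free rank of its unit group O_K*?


By Dirichlet's unit theorem:
rank = r1 + r2 - 1
= 30 + 9 - 1
= 38

38


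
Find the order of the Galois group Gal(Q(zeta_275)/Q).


|Gal(Q(zeta_275)/Q)| = phi(275)
= 200

200


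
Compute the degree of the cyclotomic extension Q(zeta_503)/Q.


The degree equals Euler's totient phi(503).
503 = 503
phi(503) = 502

502


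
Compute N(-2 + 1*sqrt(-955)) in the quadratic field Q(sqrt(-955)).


N(a + b*sqrt(d)) = a^2 - d*b^2
= (-2)^2 - (-955)*(1)^2
= 4 + 955
= 959

959


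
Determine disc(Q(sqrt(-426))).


For K = Q(sqrt(d)) with d squarefree: disc(K) = d if d = 1 mod 4, and disc(K) = 4d if d = 2 or 3 mod 4.
Here d = -426, and d mod 4 = 2.
d = 2 mod 4, not 1 (O_K = Z[sqrt(d)]), so disc(K) = 4d = 4 * (-426) = -1704

-1704


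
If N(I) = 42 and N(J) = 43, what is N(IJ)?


N(IJ) = N(I) * N(J)
= 42 * 43
= 1806

1806


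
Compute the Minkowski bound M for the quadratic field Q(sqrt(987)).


d = 987, d mod 4 = 3, so disc(K) = 4d = 3948; |disc(K)| = 3948
Real quadratic field, so n = 2, s = r2 = 0, r1 = 2
M = (n!/n^n) * (4/pi)^s * sqrt(|disc(K)|) = (2!/2^2) * (4/pi)^0 * sqrt(3948)
= 0.5 * 1.000000 * 62.833112
= 31.4166

31.4166


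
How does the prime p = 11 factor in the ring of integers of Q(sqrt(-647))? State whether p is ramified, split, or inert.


K = Q(sqrt(-647)). Since d mod 4 = 1, disc(K) = -647.
Check p | disc: -647 mod 11 = 2.
p does not divide disc. Compute Legendre symbol (d/p):
2^((11-1)/2) mod 11 = -1
(d/p) = -1, so p is inert: (p) stays prime with e=1, f=2, g=1.
Therefore p is inert.

inert


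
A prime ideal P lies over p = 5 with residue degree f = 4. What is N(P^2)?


N(P^a) = p^(a*f)
= 5^(2*4)
= 5^8
= 390625

390625


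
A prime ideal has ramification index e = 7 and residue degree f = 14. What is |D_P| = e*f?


|D_P| = e * f
= 7 * 14
= 98

98


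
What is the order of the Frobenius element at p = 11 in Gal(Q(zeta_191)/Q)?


The Frobenius at p in Gal(Q(zeta_n)/Q) = (Z/nZ)* is the class of p, so its order is ord_191(11), the smallest k >= 1 with 11^k = 1 mod 191.
n = 191 = 191, phi(191) = 190; the order divides phi(n).
Divisors of 190: 1, 2, 5, 10, 19, 38, 95, 190
Repeated squaring mod 191: 11^1 = 11, 11^2 = 121, 11^4 = 125, 11^8 = 154, 11^16 = 32, 11^32 = 69, 11^64 = 177, 11^128 = 5
Test divisors in increasing order:
  k=1: 11^1 = 11 mod 191
  k=2: 11^2 = 121 mod 191
  k=5: 11^5 = 125 * 11 = 38 mod 191
  k=10: 11^10 = 154 * 121 = 107 mod 191
  k=19: 11^19 = 32 * 121 * 11 = 190 mod 191
  k=38: 11^38 = 69 * 125 * 121 = 1 mod 191  <- first divisor giving 1
Order = 38

38


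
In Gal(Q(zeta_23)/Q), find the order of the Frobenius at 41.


The Frobenius at p in Gal(Q(zeta_n)/Q) = (Z/nZ)* is the class of p, so its order is ord_23(41), the smallest k >= 1 with 41^k = 1 mod 23.
n = 23 = 23, phi(23) = 22; the order divides phi(n).
Divisors of 22: 1, 2, 11, 22
Repeated squaring mod 23: 41^1 = 18, 41^2 = 2, 41^4 = 4, 41^8 = 16, 41^16 = 3
Test divisors in increasing order:
  k=1: 41^1 = 18 mod 23
  k=2: 41^2 = 2 mod 23
  k=11: 41^11 = 16 * 2 * 18 = 1 mod 23  <- first divisor giving 1
Order = 11

11


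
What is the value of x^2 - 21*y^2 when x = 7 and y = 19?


x^2 - d*y^2
= 7^2 - 21*19^2
= 49 - 7581
= -7532

-7532


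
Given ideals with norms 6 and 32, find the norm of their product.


N(IJ) = N(I) * N(J)
= 6 * 32
= 192

192


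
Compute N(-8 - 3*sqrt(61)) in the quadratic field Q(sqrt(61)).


N(a + b*sqrt(d)) = a^2 - d*b^2
= (-8)^2 - (61)*(-3)^2
= 64 - 549
= -485

-485


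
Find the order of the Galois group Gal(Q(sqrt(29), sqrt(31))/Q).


The 2 square roots of distinct primes are multiplicatively independent over Q,
so [K:Q] = 2^2 and Gal(K/Q) is isomorphic to (Z/2Z)^2.
|Gal| = 2^2 = 4

4


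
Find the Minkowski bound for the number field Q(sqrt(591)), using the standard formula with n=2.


d = 591, d mod 4 = 3, so disc(K) = 4d = 2364; |disc(K)| = 2364
Real quadratic field, so n = 2, s = r2 = 0, r1 = 2
M = (n!/n^n) * (4/pi)^s * sqrt(|disc(K)|) = (2!/2^2) * (4/pi)^0 * sqrt(2364)
= 0.5 * 1.000000 * 48.620983
= 24.3105

24.3105


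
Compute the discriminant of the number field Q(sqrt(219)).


For K = Q(sqrt(d)) with d squarefree: disc(K) = d if d = 1 mod 4, and disc(K) = 4d if d = 2 or 3 mod 4.
Here d = 219, and d mod 4 = 3.
d = 3 mod 4, not 1 (O_K = Z[sqrt(d)]), so disc(K) = 4d = 4 * (219) = 876

876


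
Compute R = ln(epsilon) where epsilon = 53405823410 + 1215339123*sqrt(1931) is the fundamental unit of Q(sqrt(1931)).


epsilon = 53405823410 + 1215339123*sqrt(1931)
= 1.0681e+11
R = ln(1.0681e+11)
= 25.3943

25.3943


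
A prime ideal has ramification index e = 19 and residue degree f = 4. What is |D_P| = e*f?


|D_P| = e * f
= 19 * 4
= 76

76


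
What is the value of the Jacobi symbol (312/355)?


Compute (312/355) via quadratic reciprocity:
  pull out 2: (2/355) = -1  (since 355 mod 8 = 3)
  pull out 2: (2/355) = -1  (since 355 mod 8 = 3)
  pull out 2: (2/355) = -1  (since 355 mod 8 = 3)
  reciprocity: (39/355) -> -(355/39)
  reduce: (4/39)
  pull out 2: (2/39) = +1  (since 39 mod 8 = 7)
  pull out 2: (2/39) = +1  (since 39 mod 8 = 7)
  (1/39) = 1
Product of signs = 1

1


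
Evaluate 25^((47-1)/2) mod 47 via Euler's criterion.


p = 47 is prime and the exponent is (p-1)/2 = 23, so by Euler's criterion 25^23 = (25/47) = +1 or -1 mod 47.
Compute by square-and-multiply:
  23 = 16 + 4 + 2 + 1 (binary 10111)
  Repeated squaring mod 47: 25^1 = 25, 25^2 = 14, 25^4 = 8, 25^8 = 17, 25^16 = 7
  25^23 = 25^16 * 25^4 * 25^2 * 25^1 = 7 * 8 * 14 * 25 mod 47
    7 * 8 = 56 = 9 mod 47
    9 * 14 = 126 = 32 mod 47
    32 * 25 = 800 = 1 mod 47
  25^23 = 1 mod 47
Result 1: 25 is a quadratic residue mod 47.
25^23 mod 47 = 1

1


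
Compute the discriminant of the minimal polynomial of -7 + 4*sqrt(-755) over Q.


The element -7 + 4*sqrt(-755) has minimal polynomial:
x^2 + 14*x + 12129
Discriminant = (14)^2 - 4*(12129)
= 196 - 48516
= -48320

-48320


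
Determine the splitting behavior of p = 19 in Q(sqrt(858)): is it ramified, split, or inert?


K = Q(sqrt(858)). Since d mod 4 = 2, disc(K) = 3432.
Check p | disc: 3432 mod 19 = 12.
p does not divide disc. Compute Legendre symbol (d/p):
3^((19-1)/2) mod 19 = -1
(d/p) = -1, so p is inert: (p) stays prime with e=1, f=2, g=1.
Therefore p is inert.

inert


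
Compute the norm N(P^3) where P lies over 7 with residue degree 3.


N(P^a) = p^(a*f)
= 7^(3*3)
= 7^9
= 40353607

40353607


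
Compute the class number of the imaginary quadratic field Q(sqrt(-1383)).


K = Q(sqrt(-1383)). d mod 4 = 1, so D = disc(K) = d = -1383
h(K) equals the number of primitive reduced positive-definite forms (a, b, c) = a*x^2 + b*x*y + c*y^2 with b^2 - 4ac = D,
where reduced means |b| <= a <= c, with b >= 0 whenever |b| = a or a = c, and primitive means gcd(a, b, c) = 1.
Reduced forces 3a^2 <= |D| = 1383, so 1 <= a <= 21; b must have the parity of D, and c = (b^2 - D)/(4a) must be an integer >= a.
Enumerate a = 1..21, b in [-a, a]:
  a=1: (1, 1, 346)  [1]
  a=2: (2, -1, 173), (2, 1, 173)  [2]
  a=3: (3, 3, 116)  [1]
  a=4: (4, -3, 87), (4, 3, 87)  [2]
  a=5: none
  a=6: (6, -3, 58), (6, 3, 58)  [2]
  a=7: none
  a=8: (8, -5, 44), (8, 5, 44)  [2]
  a=9..10: none
  a=11: (11, -5, 32), (11, 5, 32)  [2]
  a=12: (12, -3, 29), (12, 3, 29)  [2]
  a=13..15: none
  a=16: (16, -5, 22), (16, 5, 22)  [2]
  a=17..18: none
  a=19: (19, -17, 22), (19, 17, 22)  [2]
  a=20..21: none
Total reduced forms: 1 + 2 + 1 + 2 + 2 + 2 + 2 + 2 + 2 + 2 = 18
h = 18

18


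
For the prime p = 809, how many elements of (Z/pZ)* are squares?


For prime p, the number of non-zero quadratic residues is (p-1)/2.
= (809-1)/2
= 404

404


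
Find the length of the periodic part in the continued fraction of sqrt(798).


Run the CF algorithm for sqrt(798).
a_0 = floor(sqrt(798)) = 28; set m_0=0, q_0=1.
Recurrence: m' = q*a - m,  q' = (d - m'^2)/q,  a' = floor((a_0 + m')/q').
  step 1: m=28, q=14, a=4
  step 2: m=28, q=1, a=56
a_2 = 2*a_0 = 56, so the period closes here.
sqrt(798) = [28; 4, 56]
Period length = 2

2


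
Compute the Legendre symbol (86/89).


p = 89 is prime, so compute (86/89) with the reciprocity algorithm (Jacobi-symbol steps: pull out 2s via (2/n), flip via reciprocity, reduce):
  pull out 2: (2/89) = +1  (since 89 mod 8 = 1)
  reciprocity: (43/89) -> +(89/43)
  reduce: (3/43)
  reciprocity: (3/43) -> -(43/3)
  reduce: (1/3)
  (1/3) = 1
Product of signs = -1
(86/89) = -1

-1


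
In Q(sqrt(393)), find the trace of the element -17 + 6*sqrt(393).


Tr(a + b*sqrt(d)) = (a + b*sqrt(d)) + (a - b*sqrt(d)) = 2a
= 2 * (-17)
= -34

-34


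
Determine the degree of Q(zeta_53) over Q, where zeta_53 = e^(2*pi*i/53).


The degree equals Euler's totient phi(53).
53 = 53
phi(53) = 52

52


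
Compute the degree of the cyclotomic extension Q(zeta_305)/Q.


The degree equals Euler's totient phi(305).
305 = 5 * 61
phi(305) = 240

240


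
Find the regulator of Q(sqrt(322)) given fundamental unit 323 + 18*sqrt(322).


epsilon = 323 + 18*sqrt(322)
= 645.9985
R = ln(645.9985)
= 6.4708

6.4708


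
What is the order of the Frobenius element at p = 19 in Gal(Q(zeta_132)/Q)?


The Frobenius at p in Gal(Q(zeta_n)/Q) = (Z/nZ)* is the class of p, so its order is ord_132(19), the smallest k >= 1 with 19^k = 1 mod 132.
n = 132 = 2^2 * 3 * 11, phi(132) = 40; the order divides phi(n).
Divisors of 40: 1, 2, 4, 5, 8, 10, 20, 40
Repeated squaring mod 132: 19^1 = 19, 19^2 = 97, 19^4 = 37, 19^8 = 49, 19^16 = 25, 19^32 = 97
Test divisors in increasing order:
  k=1: 19^1 = 19 mod 132
  k=2: 19^2 = 97 mod 132
  k=4: 19^4 = 37 mod 132
  k=5: 19^5 = 37 * 19 = 43 mod 132
  k=8: 19^8 = 49 mod 132
  k=10: 19^10 = 49 * 97 = 1 mod 132  <- first divisor giving 1
Order = 10

10


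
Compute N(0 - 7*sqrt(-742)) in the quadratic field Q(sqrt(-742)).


N(a + b*sqrt(d)) = a^2 - d*b^2
= (0)^2 - (-742)*(-7)^2
= 0 + 36358
= 36358

36358


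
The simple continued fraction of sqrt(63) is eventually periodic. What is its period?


Run the CF algorithm for sqrt(63).
a_0 = floor(sqrt(63)) = 7; set m_0=0, q_0=1.
Recurrence: m' = q*a - m,  q' = (d - m'^2)/q,  a' = floor((a_0 + m')/q').
  step 1: m=7, q=14, a=1
  step 2: m=7, q=1, a=14
a_2 = 2*a_0 = 14, so the period closes here.
sqrt(63) = [7; 1, 14]
Period length = 2

2


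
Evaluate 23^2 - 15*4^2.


x^2 - d*y^2
= 23^2 - 15*4^2
= 529 - 240
= 289

289


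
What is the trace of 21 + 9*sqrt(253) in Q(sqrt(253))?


Tr(a + b*sqrt(d)) = (a + b*sqrt(d)) + (a - b*sqrt(d)) = 2a
= 2 * (21)
= 42

42


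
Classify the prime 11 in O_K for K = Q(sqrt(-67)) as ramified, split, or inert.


K = Q(sqrt(-67)). Since d mod 4 = 1, disc(K) = -67.
Check p | disc: -67 mod 11 = 10.
p does not divide disc. Compute Legendre symbol (d/p):
10^((11-1)/2) mod 11 = -1
(d/p) = -1, so p is inert: (p) stays prime with e=1, f=2, g=1.
Therefore p is inert.

inert


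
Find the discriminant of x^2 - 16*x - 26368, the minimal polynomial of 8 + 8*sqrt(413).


The element 8 + 8*sqrt(413) has minimal polynomial:
x^2 - 16*x - 26368
Discriminant = (-16)^2 - 4*(-26368)
= 256 + 105472
= 105728

105728


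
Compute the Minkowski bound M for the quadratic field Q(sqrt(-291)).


d = -291, d mod 4 = 1, so disc(K) = d = -291; |disc(K)| = 291
Imaginary quadratic field, so n = 2, s = r2 = 1, r1 = 0
M = (n!/n^n) * (4/pi)^s * sqrt(|disc(K)|) = (2!/2^2) * (4/pi)^1 * sqrt(291)
= 0.5 * 1.273240 * 17.058722
= 10.8599

10.8599


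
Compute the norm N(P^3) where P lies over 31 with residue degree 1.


N(P^a) = p^(a*f)
= 31^(3*1)
= 31^3
= 29791

29791


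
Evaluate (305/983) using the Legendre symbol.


p = 983 is prime, so compute (305/983) with the reciprocity algorithm (Jacobi-symbol steps: pull out 2s via (2/n), flip via reciprocity, reduce):
  reciprocity: (305/983) -> +(983/305)
  reduce: (68/305)
  pull out 2: (2/305) = +1  (since 305 mod 8 = 1)
  pull out 2: (2/305) = +1  (since 305 mod 8 = 1)
  reciprocity: (17/305) -> +(305/17)
  reduce: (16/17)
  pull out 2: (2/17) = +1  (since 17 mod 8 = 1)
  pull out 2: (2/17) = +1  (since 17 mod 8 = 1)
  pull out 2: (2/17) = +1  (since 17 mod 8 = 1)
  pull out 2: (2/17) = +1  (since 17 mod 8 = 1)
  (1/17) = 1
Product of signs = 1
(305/983) = 1

1


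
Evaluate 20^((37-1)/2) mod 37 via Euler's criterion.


p = 37 is prime and the exponent is (p-1)/2 = 18, so by Euler's criterion 20^18 = (20/37) = +1 or -1 mod 37.
Compute by square-and-multiply:
  18 = 16 + 2 (binary 10010)
  Repeated squaring mod 37: 20^1 = 20, 20^2 = 30, 20^4 = 12, 20^8 = 33, 20^16 = 16
  20^18 = 20^16 * 20^2 = 16 * 30 mod 37
    16 * 30 = 480 = 36 mod 37
  20^18 = 36 mod 37
Result 36 = p - 1 = -1 mod 37: 20 is a quadratic non-residue mod 37. As a residue in [0, p-1] the value is 36.
20^18 mod 37 = 36

36


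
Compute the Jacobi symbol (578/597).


Compute (578/597) via quadratic reciprocity:
  pull out 2: (2/597) = -1  (since 597 mod 8 = 5)
  reciprocity: (289/597) -> +(597/289)
  reduce: (19/289)
  reciprocity: (19/289) -> +(289/19)
  reduce: (4/19)
  pull out 2: (2/19) = -1  (since 19 mod 8 = 3)
  pull out 2: (2/19) = -1  (since 19 mod 8 = 3)
  (1/19) = 1
Product of signs = -1

-1


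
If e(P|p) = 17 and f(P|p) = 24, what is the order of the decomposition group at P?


|D_P| = e * f
= 17 * 24
= 408

408


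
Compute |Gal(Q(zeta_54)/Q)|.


|Gal(Q(zeta_54)/Q)| = phi(54)
= 18

18


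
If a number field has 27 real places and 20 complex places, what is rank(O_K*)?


By Dirichlet's unit theorem:
rank = r1 + r2 - 1
= 27 + 20 - 1
= 46

46


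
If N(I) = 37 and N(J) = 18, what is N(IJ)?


N(IJ) = N(I) * N(J)
= 37 * 18
= 666

666


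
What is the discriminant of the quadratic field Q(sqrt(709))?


For K = Q(sqrt(d)) with d squarefree: disc(K) = d if d = 1 mod 4, and disc(K) = 4d if d = 2 or 3 mod 4.
Here d = 709, and d mod 4 = 1.
d = 1 mod 4 (O_K = Z[(1+sqrt(d))/2]), so disc(K) = d = 709

709


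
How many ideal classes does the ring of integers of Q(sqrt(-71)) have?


K = Q(sqrt(-71)). d mod 4 = 1, so D = disc(K) = d = -71
h(K) equals the number of primitive reduced positive-definite forms (a, b, c) = a*x^2 + b*x*y + c*y^2 with b^2 - 4ac = D,
where reduced means |b| <= a <= c, with b >= 0 whenever |b| = a or a = c, and primitive means gcd(a, b, c) = 1.
Reduced forces 3a^2 <= |D| = 71, so 1 <= a <= 4; b must have the parity of D, and c = (b^2 - D)/(4a) must be an integer >= a.
Enumerate a = 1..4, b in [-a, a]:
  a=1: (1, 1, 18)  [1]
  a=2: (2, -1, 9), (2, 1, 9)  [2]
  a=3: (3, -1, 6), (3, 1, 6)  [2]
  a=4: (4, -3, 5), (4, 3, 5)  [2]
Total reduced forms: 1 + 2 + 2 + 2 = 7
h = 7

7


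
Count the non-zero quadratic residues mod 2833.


For prime p, the number of non-zero quadratic residues is (p-1)/2.
= (2833-1)/2
= 1416

1416


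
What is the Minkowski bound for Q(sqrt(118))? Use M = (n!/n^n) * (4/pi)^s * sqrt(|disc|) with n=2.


d = 118, d mod 4 = 2, so disc(K) = 4d = 472; |disc(K)| = 472
Real quadratic field, so n = 2, s = r2 = 0, r1 = 2
M = (n!/n^n) * (4/pi)^s * sqrt(|disc(K)|) = (2!/2^2) * (4/pi)^0 * sqrt(472)
= 0.5 * 1.000000 * 21.725561
= 10.8628

10.8628


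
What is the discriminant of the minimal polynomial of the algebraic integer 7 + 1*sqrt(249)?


The element 7 + 1*sqrt(249) has minimal polynomial:
x^2 - 14*x - 200
Discriminant = (-14)^2 - 4*(-200)
= 196 + 800
= 996

996


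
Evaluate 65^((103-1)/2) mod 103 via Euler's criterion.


p = 103 is prime and the exponent is (p-1)/2 = 51, so by Euler's criterion 65^51 = (65/103) = +1 or -1 mod 103.
Compute by square-and-multiply:
  51 = 32 + 16 + 2 + 1 (binary 110011)
  Repeated squaring mod 103: 65^1 = 65, 65^2 = 2, 65^4 = 4, 65^8 = 16, 65^16 = 50, 65^32 = 28
  65^51 = 65^32 * 65^16 * 65^2 * 65^1 = 28 * 50 * 2 * 65 mod 103
    28 * 50 = 1400 = 61 mod 103
    61 * 2 = 122 = 19 mod 103
    19 * 65 = 1235 = 102 mod 103
  65^51 = 102 mod 103
Result 102 = p - 1 = -1 mod 103: 65 is a quadratic non-residue mod 103. As a residue in [0, p-1] the value is 102.
65^51 mod 103 = 102

102


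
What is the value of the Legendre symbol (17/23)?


p = 23 is prime, so compute (17/23) with the reciprocity algorithm (Jacobi-symbol steps: pull out 2s via (2/n), flip via reciprocity, reduce):
  reciprocity: (17/23) -> +(23/17)
  reduce: (6/17)
  pull out 2: (2/17) = +1  (since 17 mod 8 = 1)
  reciprocity: (3/17) -> +(17/3)
  reduce: (2/3)
  pull out 2: (2/3) = -1  (since 3 mod 8 = 3)
  (1/3) = 1
Product of signs = -1
(17/23) = -1

-1


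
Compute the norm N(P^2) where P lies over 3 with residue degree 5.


N(P^a) = p^(a*f)
= 3^(2*5)
= 3^10
= 59049

59049


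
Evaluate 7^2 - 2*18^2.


x^2 - d*y^2
= 7^2 - 2*18^2
= 49 - 648
= -599

-599


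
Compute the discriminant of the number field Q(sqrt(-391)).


For K = Q(sqrt(d)) with d squarefree: disc(K) = d if d = 1 mod 4, and disc(K) = 4d if d = 2 or 3 mod 4.
Here d = -391, and d mod 4 = 1.
d = 1 mod 4 (O_K = Z[(1+sqrt(d))/2]), so disc(K) = d = -391

-391


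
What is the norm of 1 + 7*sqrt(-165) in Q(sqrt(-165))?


N(a + b*sqrt(d)) = a^2 - d*b^2
= (1)^2 - (-165)*(7)^2
= 1 + 8085
= 8086

8086


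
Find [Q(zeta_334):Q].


The degree equals Euler's totient phi(334).
334 = 2 * 167
phi(334) = 166

166


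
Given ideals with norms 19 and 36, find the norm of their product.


N(IJ) = N(I) * N(J)
= 19 * 36
= 684

684


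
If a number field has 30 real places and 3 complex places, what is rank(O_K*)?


By Dirichlet's unit theorem:
rank = r1 + r2 - 1
= 30 + 3 - 1
= 32

32


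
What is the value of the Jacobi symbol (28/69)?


Compute (28/69) via quadratic reciprocity:
  pull out 2: (2/69) = -1  (since 69 mod 8 = 5)
  pull out 2: (2/69) = -1  (since 69 mod 8 = 5)
  reciprocity: (7/69) -> +(69/7)
  reduce: (6/7)
  pull out 2: (2/7) = +1  (since 7 mod 8 = 7)
  reciprocity: (3/7) -> -(7/3)
  reduce: (1/3)
  (1/3) = 1
Product of signs = -1

-1


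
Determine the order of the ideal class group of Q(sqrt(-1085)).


K = Q(sqrt(-1085)). d mod 4 = 3, so D = disc(K) = 4d = -4340
h(K) equals the number of primitive reduced positive-definite forms (a, b, c) = a*x^2 + b*x*y + c*y^2 with b^2 - 4ac = D,
where reduced means |b| <= a <= c, with b >= 0 whenever |b| = a or a = c, and primitive means gcd(a, b, c) = 1.
Reduced forces 3a^2 <= |D| = 4340, so 1 <= a <= 38; b must have the parity of D, and c = (b^2 - D)/(4a) must be an integer >= a.
Enumerate a = 1..38, b in [-a, a]:
  a=1: (1, 0, 1085)  [1]
  a=2: (2, 2, 543)  [1]
  a=3: (3, -2, 362), (3, 2, 362)  [2]
  a=4: none
  a=5: (5, 0, 217)  [1]
  a=6: (6, -2, 181), (6, 2, 181)  [2]
  a=7: (7, 0, 155)  [1]
  a=8: none
  a=9: (9, -4, 121), (9, 4, 121)  [2]
  a=10: (10, 10, 111)  [1]
  a=11: (11, -4, 99), (11, 4, 99)  [2]
  a=12..13: none
  a=14: (14, 14, 81)  [1]
  a=15: (15, -10, 74), (15, 10, 74)  [2]
  a=16..17: none
  a=18: (18, -14, 63), (18, 14, 63)  [2]
  a=19: (19, -12, 59), (19, 12, 59)  [2]
  a=20: none
  a=21: (21, -14, 54), (21, 14, 54)  [2]
  a=22: (22, -18, 53), (22, 18, 53)  [2]
  a=23..26: none
  a=27: (27, -14, 42), (27, 14, 42)  [2]
  a=28..29: none
  a=30: (30, -10, 37), (30, 10, 37)  [2]
  a=31: (31, 0, 35)  [1]
  a=32: none
  a=33: (33, -26, 38), (33, 4, 33), (33, 26, 38)  [3]
  a=34..38: none
Total reduced forms: 1 + 1 + 2 + 1 + 2 + 1 + 2 + 1 + 2 + 1 + 2 + 2 + 2 + 2 + 2 + 2 + 2 + 1 + 3 = 32
h = 32

32


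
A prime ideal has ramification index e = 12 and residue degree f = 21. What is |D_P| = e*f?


|D_P| = e * f
= 12 * 21
= 252

252


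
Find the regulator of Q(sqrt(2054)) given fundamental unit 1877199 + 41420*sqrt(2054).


epsilon = 1877199 + 41420*sqrt(2054)
= 3.7544e+06
R = ln(3.7544e+06)
= 15.1384

15.1384


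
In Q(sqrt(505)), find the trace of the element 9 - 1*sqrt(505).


Tr(a + b*sqrt(d)) = (a + b*sqrt(d)) + (a - b*sqrt(d)) = 2a
= 2 * (9)
= 18

18


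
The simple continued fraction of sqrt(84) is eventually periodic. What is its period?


Run the CF algorithm for sqrt(84).
a_0 = floor(sqrt(84)) = 9; set m_0=0, q_0=1.
Recurrence: m' = q*a - m,  q' = (d - m'^2)/q,  a' = floor((a_0 + m')/q').
  step 1: m=9, q=3, a=6
  step 2: m=9, q=1, a=18
a_2 = 2*a_0 = 18, so the period closes here.
sqrt(84) = [9; 6, 18]
Period length = 2

2


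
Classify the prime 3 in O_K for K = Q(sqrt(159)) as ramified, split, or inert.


K = Q(sqrt(159)). Since d mod 4 = 3, disc(K) = 636.
Check p | disc: 636 mod 3 = 0.
p divides disc, so p ramifies: (p) = P^2 with e=2, f=1, g=1.
Therefore p is ramified.

ramified


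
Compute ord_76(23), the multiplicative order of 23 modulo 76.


We want ord_76(23), the smallest k >= 1 with 23^k = 1 mod 76.
n = 76 = 2^2 * 19, phi(76) = 36; the order divides phi(n).
Divisors of 36: 1, 2, 3, 4, 6, 9, 12, 18, 36
Repeated squaring mod 76: 23^1 = 23, 23^2 = 73, 23^4 = 9, 23^8 = 5, 23^16 = 25, 23^32 = 17
Test divisors in increasing order:
  k=1: 23^1 = 23 mod 76
  k=2: 23^2 = 73 mod 76
  k=3: 23^3 = 73 * 23 = 7 mod 76
  k=4: 23^4 = 9 mod 76
  k=6: 23^6 = 9 * 73 = 49 mod 76
  k=9: 23^9 = 5 * 23 = 39 mod 76
  k=12: 23^12 = 5 * 9 = 45 mod 76
  k=18: 23^18 = 25 * 73 = 1 mod 76  <- first divisor giving 1
Order = 18

18


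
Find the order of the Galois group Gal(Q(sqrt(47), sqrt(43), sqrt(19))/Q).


The 3 square roots of distinct primes are multiplicatively independent over Q,
so [K:Q] = 2^3 and Gal(K/Q) is isomorphic to (Z/2Z)^3.
|Gal| = 2^3 = 8

8


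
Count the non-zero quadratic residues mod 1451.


For prime p, the number of non-zero quadratic residues is (p-1)/2.
= (1451-1)/2
= 725

725


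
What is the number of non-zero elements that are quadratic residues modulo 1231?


For prime p, the number of non-zero quadratic residues is (p-1)/2.
= (1231-1)/2
= 615

615


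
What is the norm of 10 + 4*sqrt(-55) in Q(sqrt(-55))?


N(a + b*sqrt(d)) = a^2 - d*b^2
= (10)^2 - (-55)*(4)^2
= 100 + 880
= 980

980


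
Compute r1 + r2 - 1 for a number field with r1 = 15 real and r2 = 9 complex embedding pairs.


By Dirichlet's unit theorem:
rank = r1 + r2 - 1
= 15 + 9 - 1
= 23

23


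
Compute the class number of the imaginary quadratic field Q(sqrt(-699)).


K = Q(sqrt(-699)). d mod 4 = 1, so D = disc(K) = d = -699
h(K) equals the number of primitive reduced positive-definite forms (a, b, c) = a*x^2 + b*x*y + c*y^2 with b^2 - 4ac = D,
where reduced means |b| <= a <= c, with b >= 0 whenever |b| = a or a = c, and primitive means gcd(a, b, c) = 1.
Reduced forces 3a^2 <= |D| = 699, so 1 <= a <= 15; b must have the parity of D, and c = (b^2 - D)/(4a) must be an integer >= a.
Enumerate a = 1..15, b in [-a, a]:
  a=1: (1, 1, 175)  [1]
  a=2: none
  a=3: (3, 3, 59)  [1]
  a=4: none
  a=5: (5, -1, 35), (5, 1, 35)  [2]
  a=6: none
  a=7: (7, -1, 25), (7, 1, 25)  [2]
  a=8..10: none
  a=11: (11, -7, 17), (11, 7, 17)  [2]
  a=12: none
  a=13: (13, -9, 15), (13, 9, 15)  [2]
  a=14..15: none
Total reduced forms: 1 + 1 + 2 + 2 + 2 + 2 = 10
h = 10

10


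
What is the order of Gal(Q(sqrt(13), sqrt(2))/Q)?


The 2 square roots of distinct primes are multiplicatively independent over Q,
so [K:Q] = 2^2 and Gal(K/Q) is isomorphic to (Z/2Z)^2.
|Gal| = 2^2 = 4

4


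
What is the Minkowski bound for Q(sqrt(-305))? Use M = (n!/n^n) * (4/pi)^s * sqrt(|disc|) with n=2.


d = -305, d mod 4 = 3, so disc(K) = 4d = -1220; |disc(K)| = 1220
Imaginary quadratic field, so n = 2, s = r2 = 1, r1 = 0
M = (n!/n^n) * (4/pi)^s * sqrt(|disc(K)|) = (2!/2^2) * (4/pi)^1 * sqrt(1220)
= 0.5 * 1.273240 * 34.928498
= 22.2362

22.2362


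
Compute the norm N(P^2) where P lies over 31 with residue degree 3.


N(P^a) = p^(a*f)
= 31^(2*3)
= 31^6
= 887503681

887503681


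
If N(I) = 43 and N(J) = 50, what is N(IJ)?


N(IJ) = N(I) * N(J)
= 43 * 50
= 2150

2150


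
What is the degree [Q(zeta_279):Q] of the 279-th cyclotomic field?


The degree equals Euler's totient phi(279).
279 = 3^2 * 31
phi(279) = 180

180


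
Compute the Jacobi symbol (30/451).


Compute (30/451) via quadratic reciprocity:
  pull out 2: (2/451) = -1  (since 451 mod 8 = 3)
  reciprocity: (15/451) -> -(451/15)
  reduce: (1/15)
  (1/15) = 1
Product of signs = 1

1


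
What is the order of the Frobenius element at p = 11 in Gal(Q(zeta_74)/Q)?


The Frobenius at p in Gal(Q(zeta_n)/Q) = (Z/nZ)* is the class of p, so its order is ord_74(11), the smallest k >= 1 with 11^k = 1 mod 74.
n = 74 = 2 * 37, phi(74) = 36; the order divides phi(n).
Divisors of 36: 1, 2, 3, 4, 6, 9, 12, 18, 36
Repeated squaring mod 74: 11^1 = 11, 11^2 = 47, 11^4 = 63, 11^8 = 47, 11^16 = 63, 11^32 = 47
Test divisors in increasing order:
  k=1: 11^1 = 11 mod 74
  k=2: 11^2 = 47 mod 74
  k=3: 11^3 = 47 * 11 = 73 mod 74
  k=4: 11^4 = 63 mod 74
  k=6: 11^6 = 63 * 47 = 1 mod 74  <- first divisor giving 1
Order = 6

6


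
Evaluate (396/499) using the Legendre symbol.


p = 499 is prime, so compute (396/499) with the reciprocity algorithm (Jacobi-symbol steps: pull out 2s via (2/n), flip via reciprocity, reduce):
  pull out 2: (2/499) = -1  (since 499 mod 8 = 3)
  pull out 2: (2/499) = -1  (since 499 mod 8 = 3)
  reciprocity: (99/499) -> -(499/99)
  reduce: (4/99)
  pull out 2: (2/99) = -1  (since 99 mod 8 = 3)
  pull out 2: (2/99) = -1  (since 99 mod 8 = 3)
  (1/99) = 1
Product of signs = -1
(396/499) = -1

-1


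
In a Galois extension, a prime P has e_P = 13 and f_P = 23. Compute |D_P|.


|D_P| = e * f
= 13 * 23
= 299

299


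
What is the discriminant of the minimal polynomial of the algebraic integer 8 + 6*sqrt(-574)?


The element 8 + 6*sqrt(-574) has minimal polynomial:
x^2 - 16*x + 20728
Discriminant = (-16)^2 - 4*(20728)
= 256 - 82912
= -82656

-82656


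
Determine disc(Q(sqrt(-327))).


For K = Q(sqrt(d)) with d squarefree: disc(K) = d if d = 1 mod 4, and disc(K) = 4d if d = 2 or 3 mod 4.
Here d = -327, and d mod 4 = 1.
d = 1 mod 4 (O_K = Z[(1+sqrt(d))/2]), so disc(K) = d = -327

-327


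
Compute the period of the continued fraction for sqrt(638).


Run the CF algorithm for sqrt(638).
a_0 = floor(sqrt(638)) = 25; set m_0=0, q_0=1.
Recurrence: m' = q*a - m,  q' = (d - m'^2)/q,  a' = floor((a_0 + m')/q').
  step 1: m=25, q=13, a=3
  step 2: m=14, q=34, a=1
  step 3: m=20, q=7, a=6
  step 4: m=22, q=22, a=2
  step 5: m=22, q=7, a=6
  step 6: m=20, q=34, a=1
  step 7: m=14, q=13, a=3
  step 8: m=25, q=1, a=50
a_8 = 2*a_0 = 50, so the period closes here.
sqrt(638) = [25; 3, 1, 6, 2, 6, 1, 3, 50]
Period length = 8

8


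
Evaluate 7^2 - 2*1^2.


x^2 - d*y^2
= 7^2 - 2*1^2
= 49 - 2
= 47

47


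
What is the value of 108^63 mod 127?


p = 127 is prime and the exponent is (p-1)/2 = 63, so by Euler's criterion 108^63 = (108/127) = +1 or -1 mod 127.
Compute by square-and-multiply:
  63 = 32 + 16 + 8 + 4 + 2 + 1 (binary 111111)
  Repeated squaring mod 127: 108^1 = 108, 108^2 = 107, 108^4 = 19, 108^8 = 107, 108^16 = 19, 108^32 = 107
  108^63 = 108^32 * 108^16 * 108^8 * 108^4 * 108^2 * 108^1 = 107 * 19 * 107 * 19 * 107 * 108 mod 127
    107 * 19 = 2033 = 1 mod 127
    1 * 107 = 107 = 107 mod 127
    107 * 19 = 2033 = 1 mod 127
    1 * 107 = 107 = 107 mod 127
    107 * 108 = 11556 = 126 mod 127
  108^63 = 126 mod 127
Result 126 = p - 1 = -1 mod 127: 108 is a quadratic non-residue mod 127. As a residue in [0, p-1] the value is 126.
108^63 mod 127 = 126

126


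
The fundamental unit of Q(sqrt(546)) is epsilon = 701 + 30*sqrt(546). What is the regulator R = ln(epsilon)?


epsilon = 701 + 30*sqrt(546)
= 1401.9993
R = ln(1401.9993)
= 7.2457

7.2457


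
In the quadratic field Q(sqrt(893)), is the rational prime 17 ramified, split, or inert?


K = Q(sqrt(893)). Since d mod 4 = 1, disc(K) = 893.
Check p | disc: 893 mod 17 = 9.
p does not divide disc. Compute Legendre symbol (d/p):
9^((17-1)/2) mod 17 = 1
(d/p) = 1, so p splits: (p) = P*P' with e=1, f=1, g=2.
Therefore p is split.

split


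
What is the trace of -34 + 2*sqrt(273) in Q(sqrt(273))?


Tr(a + b*sqrt(d)) = (a + b*sqrt(d)) + (a - b*sqrt(d)) = 2a
= 2 * (-34)
= -68

-68


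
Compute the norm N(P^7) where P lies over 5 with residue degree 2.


N(P^a) = p^(a*f)
= 5^(7*2)
= 5^14
= 6103515625

6103515625


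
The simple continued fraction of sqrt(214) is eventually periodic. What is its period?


Run the CF algorithm for sqrt(214).
a_0 = floor(sqrt(214)) = 14; set m_0=0, q_0=1.
Recurrence: m' = q*a - m,  q' = (d - m'^2)/q,  a' = floor((a_0 + m')/q').
  step 1: m=14, q=18, a=1
  step 2: m=4, q=11, a=1
  step 3: m=7, q=15, a=1
  step 4: m=8, q=10, a=2
  step 5: m=12, q=7, a=3
  step 6: m=9, q=19, a=1
  step 7: m=10, q=6, a=4
  step 8: m=14, q=3, a=9
  step 9: m=13, q=15, a=1
  step 10: m=2, q=14, a=1
  step 11: m=12, q=5, a=5
  step 12: m=13, q=9, a=3
  step 13: m=14, q=2, a=14
  step 14: m=14, q=9, a=3
  step 15: m=13, q=5, a=5
  step 16: m=12, q=14, a=1
  step 17: m=2, q=15, a=1
  step 18: m=13, q=3, a=9
  step 19: m=14, q=6, a=4
  step 20: m=10, q=19, a=1
  step 21: m=9, q=7, a=3
  step 22: m=12, q=10, a=2
  step 23: m=8, q=15, a=1
  step 24: m=7, q=11, a=1
  step 25: m=4, q=18, a=1
  step 26: m=14, q=1, a=28
a_26 = 2*a_0 = 28, so the period closes here.
sqrt(214) = [14; 1, 1, 1, 2, 3, 1, 4, 9, 1, 1, 5, 3, 14, 3, 5, 1, 1, 9, 4, 1, 3, 2, 1, 1, 1, 28]
Period length = 26

26


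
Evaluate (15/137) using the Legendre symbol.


p = 137 is prime, so compute (15/137) with the reciprocity algorithm (Jacobi-symbol steps: pull out 2s via (2/n), flip via reciprocity, reduce):
  reciprocity: (15/137) -> +(137/15)
  reduce: (2/15)
  pull out 2: (2/15) = +1  (since 15 mod 8 = 7)
  (1/15) = 1
Product of signs = 1
(15/137) = 1

1


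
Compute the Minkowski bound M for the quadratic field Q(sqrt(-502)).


d = -502, d mod 4 = 2, so disc(K) = 4d = -2008; |disc(K)| = 2008
Imaginary quadratic field, so n = 2, s = r2 = 1, r1 = 0
M = (n!/n^n) * (4/pi)^s * sqrt(|disc(K)|) = (2!/2^2) * (4/pi)^1 * sqrt(2008)
= 0.5 * 1.273240 * 44.810713
= 28.5274

28.5274


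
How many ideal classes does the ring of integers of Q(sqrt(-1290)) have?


K = Q(sqrt(-1290)). d mod 4 = 2, so D = disc(K) = 4d = -5160
h(K) equals the number of primitive reduced positive-definite forms (a, b, c) = a*x^2 + b*x*y + c*y^2 with b^2 - 4ac = D,
where reduced means |b| <= a <= c, with b >= 0 whenever |b| = a or a = c, and primitive means gcd(a, b, c) = 1.
Reduced forces 3a^2 <= |D| = 5160, so 1 <= a <= 41; b must have the parity of D, and c = (b^2 - D)/(4a) must be an integer >= a.
Enumerate a = 1..41, b in [-a, a]:
  a=1: (1, 0, 1290)  [1]
  a=2: (2, 0, 645)  [1]
  a=3: (3, 0, 430)  [1]
  a=4: none
  a=5: (5, 0, 258)  [1]
  a=6: (6, 0, 215)  [1]
  a=7..9: none
  a=10: (10, 0, 129)  [1]
  a=11..12: none
  a=13: (13, -12, 102), (13, 12, 102)  [2]
  a=14: none
  a=15: (15, 0, 86)  [1]
  a=16: none
  a=17: (17, -12, 78), (17, 12, 78)  [2]
  a=18..25: none
  a=26: (26, -12, 51), (26, 12, 51)  [2]
  a=27..29: none
  a=30: (30, 0, 43)  [1]
  a=31..33: none
  a=34: (34, -12, 39), (34, 12, 39)  [2]
  a=35..41: none
Total reduced forms: 1 + 1 + 1 + 1 + 1 + 1 + 2 + 1 + 2 + 2 + 1 + 2 = 16
h = 16

16
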